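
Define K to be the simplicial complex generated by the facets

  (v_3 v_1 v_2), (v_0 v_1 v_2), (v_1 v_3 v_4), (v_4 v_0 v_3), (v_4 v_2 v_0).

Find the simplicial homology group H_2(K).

H_2 = 0.

K has 5 vertices, 10 edges, 5 triangles.
rank ∂_2 = 5, rank ∂_3 = 0 ⇒ b_2 = 5 − 5 − 0 = 0. So H_2 ≅ 0.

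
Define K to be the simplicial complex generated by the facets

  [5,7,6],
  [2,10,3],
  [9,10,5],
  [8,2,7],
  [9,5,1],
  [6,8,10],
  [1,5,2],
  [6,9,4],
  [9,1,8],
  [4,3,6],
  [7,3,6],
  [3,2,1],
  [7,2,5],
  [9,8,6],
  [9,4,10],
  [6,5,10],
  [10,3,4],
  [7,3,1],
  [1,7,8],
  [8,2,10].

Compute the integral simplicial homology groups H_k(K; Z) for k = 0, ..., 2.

Take the total order 1 < 2 < 3 < 4 < 5 < 6 < 7 < 8 < 9 < 10 on the vertex set. Then K (dimension 2) consists of the simplices:

  0-simplices (10): [1], [2], [3], [4], [5], [6], [7], [8], [9], [10]
  1-simplices (30): (30 of them)
  2-simplices (20): (20 of them)

giving chain groups C_0 ≅ Z^10, C_1 ≅ Z^30, C_2 ≅ Z^20.

∂_1: C_1 → C_0 maps an edge to its endpoints' difference, ∂[p,q] = q − p. For instance
  ∂[1,8] = [8] − [1].
This gives a 10×30 integer matrix of rank 9; reducing to Smith normal form yields diagonal entries (1,1,1,1,1,1,1,1,1).

∂_2: C_2 → C_1 maps a triangle to the signed sum of its edges. For instance
  ∂[4,9,10] = [9,10] − [4,10] + [4,9],
  ∂[3,4,6] = [4,6] − [3,6] + [3,4].
The resulting 30×20 matrix has rank 20, and its Smith normal form has invariant factors (1,1,1,1,1,1,1,1,1,1,1,1,1,1,1,1,1,1,1,2).

Now H_k = ker ∂_k / im ∂_{k+1}, so:

  H_0: rank C_0 − rank ∂_1 = 10 − 9 = 1, and the invariant factors of ∂_1 are all 1, so H_0 = Z.
  H_1: rank ker ∂_1 − rank ∂_2 = (30 − 9) − 20 = 1, and ∂_2 has invariant factor 2 > 1, so H_1 = Z ⊕ Z_2.
  H_2: rank ker ∂_2 − rank ∂_3 = (20 − 20) − 0 = 0, and there is no ∂_3, so H_2 = 0.

(K is a triangulation of the Klein bottle.)

H_0 ≅ Z,  H_1 ≅ Z ⊕ Z_2,  H_2 = 0.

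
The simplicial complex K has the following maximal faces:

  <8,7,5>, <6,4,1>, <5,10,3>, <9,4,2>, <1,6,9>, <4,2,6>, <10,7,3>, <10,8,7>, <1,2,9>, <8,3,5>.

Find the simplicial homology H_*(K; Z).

H_0 = Z^2,  H_1 = Z^2,  H_2 = 0.

We work with the vertex ordering 1 < 2 < 3 < 4 < 5 < 6 < 7 < 8 < 9 < 10. The simplices of K, each written with vertices in increasing order, are:

  0-simplices (10): [1], [2], [3], [4], [5], [6], [7], [8], [9], [10]
  1-simplices (20): [1,2], [1,4], [1,6], [1,9], [2,4], [2,6], [2,9], [3,5], [3,7], [3,8], [3,10], [4,6], [4,9], [5,7], [5,8], [5,10], [6,9], [7,8], [7,10], [8,10]
  2-simplices (10): [1,2,9], [1,4,6], [1,6,9], [2,4,6], [2,4,9], [3,5,8], [3,5,10], [3,7,10], [5,7,8], [7,8,10]

Hence C_0 ≅ Z^10, C_1 ≅ Z^20, C_2 ≅ Z^10.

Boundary ∂_1: C_1 → C_0 is given by ∂[p,q] = [q] − [p].
The 10×20 boundary matrix has rank 8 and Smith normal form diag(1,1,1,1,1,1,1,1).

The boundary map ∂_2: C_2 → C_1 maps a triangle to the signed sum of its edges. For instance
  ∂[2,4,6] = [4,6] − [2,6] + [2,4],
  ∂[3,5,10] = [5,10] − [3,10] + [3,5].
This gives a 20×10 integer matrix of rank 10; reducing to Smith normal form yields diagonal entries (1,1,1,1,1,1,1,1,1,1).

Now H_k = ker ∂_k / im ∂_{k+1}, so:

  H_0: rank C_0 − rank ∂_1 = 10 − 8 = 2, and the invariant factors of ∂_1 are all 1, so H_0 = Z^2.
  H_1: rank ker ∂_1 − rank ∂_2 = (20 − 8) − 10 = 2, and the invariant factors of ∂_2 are all 1, so H_1 = Z^2.
  H_2: rank ker ∂_2 − rank ∂_3 = (10 − 10) − 0 = 0, and there is no ∂_3, so H_2 = 0.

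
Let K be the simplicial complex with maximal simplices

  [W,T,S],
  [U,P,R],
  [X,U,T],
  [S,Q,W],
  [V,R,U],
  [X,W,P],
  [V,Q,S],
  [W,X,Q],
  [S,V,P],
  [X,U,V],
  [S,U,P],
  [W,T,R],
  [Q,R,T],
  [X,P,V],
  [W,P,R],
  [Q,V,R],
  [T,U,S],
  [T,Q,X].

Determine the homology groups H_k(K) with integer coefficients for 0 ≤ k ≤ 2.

H_0 ≅ Z,  H_1 ≅ Z ⊕ Z_2,  H_2 = 0.

We work with the vertex ordering P < Q < R < S < T < U < V < W < X. The simplices of K, each written with vertices in increasing order, are:

  0-simplices (9): P, Q, R, S, T, U, V, W, X
  1-simplices (27): PR, PS, PU, PV, PW, PX, QR, QS, QT, QV, QW, QX, RT, RU, RV, RW, ST, SU, SV, SW, TU, TW, TX, UV, UX, VX, WX
  2-simplices (18): PRU, PRW, PSU, PSV, PVX, PWX, QRT, QRV, QSV, QSW, QTX, QWX, RTW, RUV, STU, STW, TUX, UVX

Hence C_0 ≅ Z^9, C_1 ≅ Z^27, C_2 ≅ Z^18.

∂_1: C_1 → C_0 sends each edge [p,q] (with p < q) to q − p.
This gives a 9×27 integer matrix of rank 8; reducing to Smith normal form yields diagonal entries (1,1,1,1,1,1,1,1).

The boundary map ∂_2: C_2 → C_1 sends each 2-simplex [p,q,r] to [q,r] − [p,r] + [p,q]. For instance
  ∂PSV = SV − PV + PS,
  ∂PRW = RW − PW + PR.
This gives a 27×18 integer matrix of rank 18; reducing to Smith normal form yields diagonal entries (1,1,1,1,1,1,1,1,1,1,1,1,1,1,1,1,1,2).

Computing H_k = (kernel of ∂_k) / (image of ∂_{k+1}):

  H_0: rank C_0 − rank ∂_1 = 9 − 8 = 1, and the invariant factors of ∂_1 are all 1, so H_0 = Z.
  H_1: rank ker ∂_1 − rank ∂_2 = (27 − 8) − 18 = 1, and ∂_2 has invariant factor 2 > 1, so H_1 = Z ⊕ Z_2.
  H_2: rank ker ∂_2 − rank ∂_3 = (18 − 18) − 0 = 0, and there is no ∂_3, so H_2 = 0.

As a check, the Euler characteristic is 9 − 27 + 18 = 0, which agrees with 1 − 1 + 0 = 0.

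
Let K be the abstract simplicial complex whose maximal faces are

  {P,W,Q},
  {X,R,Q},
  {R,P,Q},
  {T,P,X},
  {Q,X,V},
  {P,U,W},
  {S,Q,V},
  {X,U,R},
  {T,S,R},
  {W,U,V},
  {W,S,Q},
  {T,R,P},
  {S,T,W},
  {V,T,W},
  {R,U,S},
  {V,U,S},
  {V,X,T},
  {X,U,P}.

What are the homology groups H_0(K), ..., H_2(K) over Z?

H_0 = Z,  H_1 = Z ⊕ Z_2,  H_2 = 0.

We work with the vertex ordering P < Q < R < S < T < U < V < W < X. The simplices of K, each written with vertices in increasing order, are:

  0-simplices (9): P, Q, R, S, T, U, V, W, X
  1-simplices (27): PQ, PR, PT, PU, PW, PX, QR, QS, QV, QW, QX, RS, RT, RU, RX, ST, SU, SV, SW, TV, TW, TX, UV, UW, UX, VW, VX
  2-simplices (18): PQR, PQW, PRT, PTX, PUW, PUX, QRX, QSV, QSW, QVX, RST, RSU, RUX, STW, SUV, TVW, TVX, UVW

so the chain groups are C_0 ≅ Z^9, C_1 ≅ Z^27, C_2 ≅ Z^18.

The boundary map ∂_1: C_1 → C_0 maps an edge to its endpoints' difference, ∂[p,q] = q − p.
The 9×27 boundary matrix has rank 8 and Smith normal form diag(1,1,1,1,1,1,1,1).

∂_2: C_2 → C_1 acts by ∂[p,q,r] = [q,r] − [p,r] + [p,q]. For instance
  ∂SUV = UV − SV + SU,
  ∂PQR = QR − PR + PQ.
The resulting 27×18 matrix has rank 18, and its Smith normal form has invariant factors (1,1,1,1,1,1,1,1,1,1,1,1,1,1,1,1,1,2).

Now H_k = ker ∂_k / im ∂_{k+1}, so:

  H_0: rank C_0 − rank ∂_1 = 9 − 8 = 1, and the invariant factors of ∂_1 are all 1, so H_0 = Z.
  H_1: rank ker ∂_1 − rank ∂_2 = (27 − 8) − 18 = 1, and ∂_2 has invariant factor 2 > 1, so H_1 = Z ⊕ Z_2.
  H_2: rank ker ∂_2 − rank ∂_3 = (18 − 18) − 0 = 0, and there is no ∂_3, so H_2 = 0.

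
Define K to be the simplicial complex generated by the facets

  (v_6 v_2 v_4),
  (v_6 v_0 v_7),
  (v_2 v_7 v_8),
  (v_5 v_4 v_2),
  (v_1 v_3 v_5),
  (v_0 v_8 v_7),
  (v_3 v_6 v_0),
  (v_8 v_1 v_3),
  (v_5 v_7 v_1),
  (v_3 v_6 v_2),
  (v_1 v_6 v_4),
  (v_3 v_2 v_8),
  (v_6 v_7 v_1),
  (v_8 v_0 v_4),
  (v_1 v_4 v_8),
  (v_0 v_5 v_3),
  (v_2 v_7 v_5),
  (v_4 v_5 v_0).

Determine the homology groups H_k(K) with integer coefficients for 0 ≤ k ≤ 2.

Order the vertices as v_0 < v_1 < v_2 < v_3 < v_4 < v_5 < v_6 < v_7 < v_8. Listing each simplex with vertices in this order, K has dimension 2 with simplices:

  0-simplices (9): [v_0], [v_1], [v_2], [v_3], [v_4], [v_5], [v_6], [v_7], [v_8]
  1-simplices (27): (27 of them)
  2-simplices (18): (18 of them)

Hence C_0 ≅ Z^9, C_1 ≅ Z^27, C_2 ≅ Z^18.

The boundary map ∂_1: C_1 → C_0 sends each edge [p,q] (with p < q) to q − p. For instance
  ∂[v_4,v_5] = [v_5] − [v_4].
The 9×27 boundary matrix has rank 8 and Smith normal form diag(1,1,1,1,1,1,1,1).

Boundary ∂_2: C_2 → C_1 acts by ∂[p,q,r] = [q,r] − [p,r] + [p,q]. For instance
  ∂[v_2,v_4,v_5] = [v_4,v_5] − [v_2,v_5] + [v_2,v_4],
  ∂[v_2,v_4,v_6] = [v_4,v_6] − [v_2,v_6] + [v_2,v_4].
As a 27×18 matrix over Z this has rank 17, with invariant factors (1,1,1,1,1,1,1,1,1,1,1,1,1,1,1,1,1).

Computing H_k = (kernel of ∂_k) / (image of ∂_{k+1}):

  H_0: rank C_0 − rank ∂_1 = 9 − 8 = 1, and the invariant factors of ∂_1 are all 1, so H_0 ≅ Z.
  H_1: rank ker ∂_1 − rank ∂_2 = (27 − 8) − 17 = 2, and the invariant factors of ∂_2 are all 1, so H_1 ≅ Z^2.
  H_2: rank ker ∂_2 − rank ∂_3 = (18 − 17) − 0 = 1, and there is no ∂_3, so H_2 ≅ Z.

As a check, the Euler characteristic is 9 − 27 + 18 = 0, which agrees with 1 − 2 + 1 = 0.
(K is a triangulation of the torus T^2.)

H_0 = Z,  H_1 = Z^2,  H_2 = Z.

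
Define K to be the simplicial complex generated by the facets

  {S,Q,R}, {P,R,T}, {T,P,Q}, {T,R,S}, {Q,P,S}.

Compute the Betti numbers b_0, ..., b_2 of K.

Fix the vertex order P < Q < R < S < T and write every simplex with vertices in increasing order. Then dim K = 2 and the simplices of K are:

  0-simplices (5): P, Q, R, S, T
  1-simplices (10): PQ, PR, PS, PT, QR, QS, QT, RS, RT, ST
  2-simplices (5): PQS, PQT, PRT, QRS, RST

giving chain groups C_0 ≅ Z^5, C_1 ≅ Z^10, C_2 ≅ Z^5.

Boundary ∂_1: C_1 → C_0 is given by ∂[p,q] = [q] − [p].
The 5×10 boundary matrix has rank 4 and Smith normal form diag(1,1,1,1).

∂_2: C_2 → C_1 acts by ∂[p,q,r] = [q,r] − [p,r] + [p,q]. For instance
  ∂PQS = QS − PS + PQ,
  ∂QRS = RS − QS + QR.
The 10×5 boundary matrix has rank 5 and Smith normal form diag(1,1,1,1,1).

Reading off H_k = ker ∂_k / im ∂_{k+1}:

  H_0: rank C_0 − rank ∂_1 = 5 − 4 = 1, and the invariant factors of ∂_1 are all 1, so H_0 ≅ Z.
  H_1: rank ker ∂_1 − rank ∂_2 = (10 − 4) − 5 = 1, and the invariant factors of ∂_2 are all 1, so H_1 ≅ Z.
  H_2: rank ker ∂_2 − rank ∂_3 = (5 − 5) − 0 = 0, and there is no ∂_3, so H_2 ≅ 0.

As a check, the Euler characteristic is 5 − 10 + 5 = 0, which agrees with 1 − 1 + 0 = 0.
(K is a triangulation of the Möbius band.)

Hence the Betti numbers are b_0 = 1, b_1 = 1, b_2 = 0.

b_0 = 1, b_1 = 1, b_2 = 0.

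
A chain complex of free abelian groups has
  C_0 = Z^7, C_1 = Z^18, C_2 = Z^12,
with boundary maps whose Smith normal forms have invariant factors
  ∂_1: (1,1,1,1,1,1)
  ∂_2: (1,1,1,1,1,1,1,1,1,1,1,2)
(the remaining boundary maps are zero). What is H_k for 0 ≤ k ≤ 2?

H_0: b_0 = 7 − 0 − 6 = 1; torsion from ∂_1 factors > 1: none. So H_0 = Z.
H_1: b_1 = 18 − 6 − 12 = 0; torsion from ∂_2 factors > 1: [2]. So H_1 = Z/2Z.
H_2: b_2 = 12 − 12 − 0 = 0; torsion from ∂_3 factors > 1: none. So H_2 = 0.

H_0 = Z,  H_1 = Z/2Z,  H_2 = 0.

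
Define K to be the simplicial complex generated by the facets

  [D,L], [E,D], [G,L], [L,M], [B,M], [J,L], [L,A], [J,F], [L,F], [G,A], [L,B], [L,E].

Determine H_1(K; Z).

H_1 ≅ Z^4.

Order the vertices as A < B < D < E < F < G < J < L < M. Listing each simplex with vertices in this order, K has dimension 1 with simplices:

  0-simplices (9): A, B, D, E, F, G, J, L, M
  1-simplices (12): AG, AL, BL, BM, DE, DL, EL, FJ, FL, GL, JL, LM

so the chain groups are C_0 ≅ Z^9, C_1 ≅ Z^12.

∂_1: C_1 → C_0 maps an edge to its endpoints' difference, ∂[p,q] = q − p. For instance
  ∂DE = E − D.
The resulting 9×12 matrix has rank 8, and its Smith normal form has invariant factors (1,1,1,1,1,1,1,1).

Computing H_k = (kernel of ∂_k) / (image of ∂_{k+1}):

  H_1: rank ker ∂_1 − rank ∂_2 = (12 − 8) − 0 = 4, and there is no ∂_2, so H_1 = Z^4.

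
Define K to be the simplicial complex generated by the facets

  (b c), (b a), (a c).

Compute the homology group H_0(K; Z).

We work with the vertex ordering a < b < c. The simplices of K, each written with vertices in increasing order, are:

  0-simplices (3): a, b, c
  1-simplices (3): ab, ac, bc

Hence C_0 ≅ Z^3, C_1 ≅ Z^3.

Boundary ∂_1: C_1 → C_0 sends each edge [p,q] (with p < q) to q − p.
The resulting 3×3 matrix has rank 2, and its Smith normal form has invariant factors (1,1).

Now H_k = ker ∂_k / im ∂_{k+1}, so:

  H_0: rank C_0 − rank ∂_1 = 3 − 2 = 1, and the invariant factors of ∂_1 are all 1, so H_0 ≅ Z.

H_0 = Z.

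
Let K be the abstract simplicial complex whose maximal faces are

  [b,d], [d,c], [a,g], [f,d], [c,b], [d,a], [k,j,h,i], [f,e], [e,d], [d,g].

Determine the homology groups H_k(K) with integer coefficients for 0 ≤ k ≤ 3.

H_0 = Z^2,  H_1 = Z^3,  H_2 = 0,  H_3 = 0.

Fix the vertex order a < b < c < d < e < f < g < h < i < j < k and write every simplex with vertices in increasing order. Then dim K = 3 and the simplices of K are:

  0-simplices (11): a, b, c, d, e, f, g, h, i, j, k
  1-simplices (15): ad, ag, bc, bd, cd, de, df, dg, ef, hi, hj, hk, ij, ik, jk
  2-simplices (4): hij, hik, hjk, ijk
  3-simplices (1): hijk

giving chain groups C_0 ≅ Z^11, C_1 ≅ Z^15, C_2 ≅ Z^4, C_3 ≅ Z^1.

The boundary map ∂_1: C_1 → C_0 is given by ∂[p,q] = [q] − [p]. For instance
  ∂ij = j − i.
The resulting 11×15 matrix has rank 9, and its Smith normal form has invariant factors (1,1,1,1,1,1,1,1,1).

The boundary map ∂_2: C_2 → C_1 acts by ∂[p,q,r] = [q,r] − [p,r] + [p,q]. For instance
  ∂hij = ij − hj + hi,
  ∂hik = ik − hk + hi.
The 15×4 boundary matrix has rank 3 and Smith normal form diag(1,1,1).

Boundary ∂_3: C_3 → C_2 sends each 3-simplex σ to the alternating sum Σ_i (−1)^i (σ with its i-th vertex removed). For instance
  ∂hijk = ijk − hjk + hik − hij.
As a 4×1 matrix over Z this has rank 1, with invariant factors (1).

Computing H_k = (kernel of ∂_k) / (image of ∂_{k+1}):

  H_0: rank C_0 − rank ∂_1 = 11 − 9 = 2, and the invariant factors of ∂_1 are all 1, so H_0 = Z^2.
  H_1: rank ker ∂_1 − rank ∂_2 = (15 − 9) − 3 = 3, and the invariant factors of ∂_2 are all 1, so H_1 = Z^3.
  H_2: rank ker ∂_2 − rank ∂_3 = (4 − 3) − 1 = 0, and the invariant factors of ∂_3 are all 1, so H_2 = 0.
  H_3: rank ker ∂_3 − rank ∂_4 = (1 − 1) − 0 = 0, and there is no ∂_4, so H_3 = 0.

As a check, the Euler characteristic is 11 − 15 + 4 − 1 = -1, which agrees with 2 − 3 + 0 − 0 = -1.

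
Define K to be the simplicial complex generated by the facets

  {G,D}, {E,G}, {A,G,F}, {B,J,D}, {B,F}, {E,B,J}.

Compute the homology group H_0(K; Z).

H_0 = Z.

We work with the vertex ordering A < B < D < E < F < G < J. The simplices of K, each written with vertices in increasing order, are:

  0-simplices (7): A, B, D, E, F, G, J
  1-simplices (11): AF, AG, BD, BE, BF, BJ, DG, DJ, EG, EJ, FG
  2-simplices (3): AFG, BDJ, BEJ

giving chain groups C_0 ≅ Z^7, C_1 ≅ Z^11, C_2 ≅ Z^3.

The boundary map ∂_1: C_1 → C_0 maps an edge to its endpoints' difference, ∂[p,q] = q − p. For instance
  ∂BF = F − B.
The resulting 7×11 matrix has rank 6, and its Smith normal form has invariant factors (1,1,1,1,1,1).

∂_2: C_2 → C_1 maps a triangle to the signed sum of its edges. For instance
  ∂AFG = FG − AG + AF,
  ∂BEJ = EJ − BJ + BE.
As a 11×3 matrix over Z this has rank 3, with invariant factors (1,1,1).

Computing H_k = (kernel of ∂_k) / (image of ∂_{k+1}):

  H_0: rank C_0 − rank ∂_1 = 7 − 6 = 1, and the invariant factors of ∂_1 are all 1, so H_0 ≅ Z.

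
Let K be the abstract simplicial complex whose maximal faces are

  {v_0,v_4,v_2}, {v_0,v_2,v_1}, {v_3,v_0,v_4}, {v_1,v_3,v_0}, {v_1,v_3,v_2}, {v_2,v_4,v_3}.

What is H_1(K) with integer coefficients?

H_1 ≅ 0.

Order the vertices as v_0 < v_1 < v_2 < v_3 < v_4. Listing each simplex with vertices in this order, K has dimension 2 with simplices:

  0-simplices (5): [v_0], [v_1], [v_2], [v_3], [v_4]
  1-simplices (9): [v_0,v_1], [v_0,v_2], [v_0,v_3], [v_0,v_4], [v_1,v_2], [v_1,v_3], [v_2,v_3], [v_2,v_4], [v_3,v_4]
  2-simplices (6): [v_0,v_1,v_2], [v_0,v_1,v_3], [v_0,v_2,v_4], [v_0,v_3,v_4], [v_1,v_2,v_3], [v_2,v_3,v_4]

giving chain groups C_0 ≅ Z^5, C_1 ≅ Z^9, C_2 ≅ Z^6.

The boundary map ∂_1: C_1 → C_0 is given by ∂[p,q] = [q] − [p].
This gives a 5×9 integer matrix of rank 4; reducing to Smith normal form yields diagonal entries (1,1,1,1).

The boundary map ∂_2: C_2 → C_1 maps a triangle to the signed sum of its edges. For instance
  ∂[v_1,v_2,v_3] = [v_2,v_3] − [v_1,v_3] + [v_1,v_2],
  ∂[v_0,v_1,v_2] = [v_1,v_2] − [v_0,v_2] + [v_0,v_1].
The resulting 9×6 matrix has rank 5, and its Smith normal form has invariant factors (1,1,1,1,1).

From H_k ≅ ker(∂_k) / im(∂_{k+1}) we obtain:

  H_1: rank ker ∂_1 − rank ∂_2 = (9 − 4) − 5 = 0, and the invariant factors of ∂_2 are all 1, so H_1 ≅ 0.

(K is a triangulation of the 2-sphere S^2.)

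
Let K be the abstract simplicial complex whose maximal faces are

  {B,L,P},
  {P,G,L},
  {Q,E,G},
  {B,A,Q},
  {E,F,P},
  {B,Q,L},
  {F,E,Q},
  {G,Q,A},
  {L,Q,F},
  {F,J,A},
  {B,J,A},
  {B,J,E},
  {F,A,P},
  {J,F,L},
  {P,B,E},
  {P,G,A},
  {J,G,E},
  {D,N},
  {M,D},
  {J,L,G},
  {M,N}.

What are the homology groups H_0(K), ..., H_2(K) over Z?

Take the total order A < B < D < E < F < G < J < L < M < N < P < Q on the vertex set. Then K (dimension 2) consists of the simplices:

  0-simplices (12): A, B, D, E, F, G, J, L, M, N, P, Q
  1-simplices (30): AB, AF, AG, AJ, AP, AQ, BE, BJ, BL, BP, BQ, DM, DN, EF, EG, EJ, EP, EQ, FJ, FL, FP, FQ, GJ, GL, GP, GQ, JL, LP, LQ, MN
  2-simplices (18): ABJ, ABQ, AFJ, AFP, AGP, AGQ, BEJ, BEP, BLP, BLQ, EFP, EFQ, EGJ, EGQ, FJL, FLQ, GJL, GLP

Hence C_0 ≅ Z^12, C_1 ≅ Z^30, C_2 ≅ Z^18.

Boundary ∂_1: C_1 → C_0 sends each edge [p,q] (with p < q) to q − p. For instance
  ∂BQ = Q − B.
The 12×30 boundary matrix has rank 10 and Smith normal form diag(1,1,1,1,1,1,1,1,1,1).

The boundary map ∂_2: C_2 → C_1 sends each 2-simplex [p,q,r] to [q,r] − [p,r] + [p,q]. For instance
  ∂FJL = JL − FL + FJ,
  ∂AFP = FP − AP + AF.
The resulting 30×18 matrix has rank 17, and its Smith normal form has invariant factors (1,1,1,1,1,1,1,1,1,1,1,1,1,1,1,1,1).

Reading off H_k = ker ∂_k / im ∂_{k+1}:

  H_0: rank C_0 − rank ∂_1 = 12 − 10 = 2, and the invariant factors of ∂_1 are all 1, so H_0 ≅ Z^2.
  H_1: rank ker ∂_1 − rank ∂_2 = (30 − 10) − 17 = 3, and the invariant factors of ∂_2 are all 1, so H_1 ≅ Z^3.
  H_2: rank ker ∂_2 − rank ∂_3 = (18 − 17) − 0 = 1, and there is no ∂_3, so H_2 ≅ Z.

H_0 = Z^2,  H_1 = Z^3,  H_2 = Z.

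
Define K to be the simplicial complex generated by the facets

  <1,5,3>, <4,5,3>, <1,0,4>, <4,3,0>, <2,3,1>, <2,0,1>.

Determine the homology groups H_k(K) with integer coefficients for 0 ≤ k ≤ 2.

We work with the vertex ordering 0 < 1 < 2 < 3 < 4 < 5. The simplices of K, each written with vertices in increasing order, are:

  0-simplices (6): [0], [1], [2], [3], [4], [5]
  1-simplices (12): [0,1], [0,2], [0,3], [0,4], [1,2], [1,3], [1,4], [1,5], [2,3], [3,4], [3,5], [4,5]
  2-simplices (6): [0,1,2], [0,1,4], [0,3,4], [1,2,3], [1,3,5], [3,4,5]

giving chain groups C_0 ≅ Z^6, C_1 ≅ Z^12, C_2 ≅ Z^6.

The boundary map ∂_1: C_1 → C_0 maps an edge to its endpoints' difference, ∂[p,q] = q − p.
As a 6×12 matrix over Z this has rank 5, with invariant factors (1,1,1,1,1).

Boundary ∂_2: C_2 → C_1 sends each 2-simplex [p,q,r] to [q,r] − [p,r] + [p,q]. For instance
  ∂[1,3,5] = [3,5] − [1,5] + [1,3],
  ∂[0,1,4] = [1,4] − [0,4] + [0,1].
This gives a 12×6 integer matrix of rank 6; reducing to Smith normal form yields diagonal entries (1,1,1,1,1,1).

Reading off H_k = ker ∂_k / im ∂_{k+1}:

  H_0: rank C_0 − rank ∂_1 = 6 − 5 = 1, and the invariant factors of ∂_1 are all 1, so H_0 ≅ Z.
  H_1: rank ker ∂_1 − rank ∂_2 = (12 − 5) − 6 = 1, and the invariant factors of ∂_2 are all 1, so H_1 ≅ Z.
  H_2: rank ker ∂_2 − rank ∂_3 = (6 − 6) − 0 = 0, and there is no ∂_3, so H_2 ≅ 0.

(K is a triangulation of the cylinder S^1 x I.)

H_0 ≅ Z,  H_1 ≅ Z,  H_2 = 0.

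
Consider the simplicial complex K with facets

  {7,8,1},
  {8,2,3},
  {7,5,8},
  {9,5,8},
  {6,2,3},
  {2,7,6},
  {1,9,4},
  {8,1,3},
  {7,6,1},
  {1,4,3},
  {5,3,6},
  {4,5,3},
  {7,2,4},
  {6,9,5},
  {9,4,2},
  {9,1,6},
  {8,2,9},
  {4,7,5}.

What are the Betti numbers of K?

b_0 = 1, b_1 = 2, b_2 = 1.

Fix the vertex order 1 < 2 < 3 < 4 < 5 < 6 < 7 < 8 < 9 and write every simplex with vertices in increasing order. Then dim K = 2 and the simplices of K are:

  0-simplices (9): [1], [2], [3], [4], [5], [6], [7], [8], [9]
  1-simplices (27): (27 of them)
  2-simplices (18): [1,3,4], [1,3,8], [1,4,9], [1,6,7], [1,6,9], [1,7,8], [2,3,6], [2,3,8], [2,4,7], [2,4,9], [2,6,7], [2,8,9], [3,4,5], [3,5,6], [4,5,7], [5,6,9], [5,7,8], [5,8,9]

Hence C_0 ≅ Z^9, C_1 ≅ Z^27, C_2 ≅ Z^18.

The boundary map ∂_1: C_1 → C_0 is given by ∂[p,q] = [q] − [p]. For instance
  ∂[1,8] = [8] − [1].
The resulting 9×27 matrix has rank 8, and its Smith normal form has invariant factors (1,1,1,1,1,1,1,1).

Boundary ∂_2: C_2 → C_1 acts by ∂[p,q,r] = [q,r] − [p,r] + [p,q]. For instance
  ∂[4,5,7] = [5,7] − [4,7] + [4,5],
  ∂[1,7,8] = [7,8] − [1,8] + [1,7].
As a 27×18 matrix over Z this has rank 17, with invariant factors (1,1,1,1,1,1,1,1,1,1,1,1,1,1,1,1,1).

Reading off H_k = ker ∂_k / im ∂_{k+1}:

  H_0: rank C_0 − rank ∂_1 = 9 − 8 = 1, and the invariant factors of ∂_1 are all 1, so H_0 = Z.
  H_1: rank ker ∂_1 − rank ∂_2 = (27 − 8) − 17 = 2, and the invariant factors of ∂_2 are all 1, so H_1 = Z^2.
  H_2: rank ker ∂_2 − rank ∂_3 = (18 − 17) − 0 = 1, and there is no ∂_3, so H_2 = Z.

As a check, the Euler characteristic is 9 − 27 + 18 = 0, which agrees with 1 − 2 + 1 = 0.

Hence the Betti numbers are b_0 = 1, b_1 = 2, b_2 = 1.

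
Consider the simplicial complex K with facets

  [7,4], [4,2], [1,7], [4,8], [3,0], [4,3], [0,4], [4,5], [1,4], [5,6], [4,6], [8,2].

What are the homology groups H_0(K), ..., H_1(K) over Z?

H_0 = Z,  H_1 = Z^4.

We work with the vertex ordering 0 < 1 < 2 < 3 < 4 < 5 < 6 < 7 < 8. The simplices of K, each written with vertices in increasing order, are:

  0-simplices (9): [0], [1], [2], [3], [4], [5], [6], [7], [8]
  1-simplices (12): [0,3], [0,4], [1,4], [1,7], [2,4], [2,8], [3,4], [4,5], [4,6], [4,7], [4,8], [5,6]

giving chain groups C_0 ≅ Z^9, C_1 ≅ Z^12.

∂_1: C_1 → C_0 maps an edge to its endpoints' difference, ∂[p,q] = q − p. For instance
  ∂[2,4] = [4] − [2].
The 9×12 boundary matrix has rank 8 and Smith normal form diag(1,1,1,1,1,1,1,1).

From H_k ≅ ker(∂_k) / im(∂_{k+1}) we obtain:

  H_0: rank C_0 − rank ∂_1 = 9 − 8 = 1, and the invariant factors of ∂_1 are all 1, so H_0 = Z.
  H_1: rank ker ∂_1 − rank ∂_2 = (12 − 8) − 0 = 4, and there is no ∂_2, so H_1 = Z^4.

(K is a triangulation of a wedge of 4 circles.)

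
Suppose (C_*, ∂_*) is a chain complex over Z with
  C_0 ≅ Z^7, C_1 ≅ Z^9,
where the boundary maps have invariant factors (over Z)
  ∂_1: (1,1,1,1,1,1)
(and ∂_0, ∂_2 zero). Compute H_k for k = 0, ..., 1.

H_0 = Z,  H_1 = Z^3.

H_0: b_0 = 7 − 0 − 6 = 1; torsion from ∂_1 factors > 1: none. So H_0 = Z.
H_1: b_1 = 9 − 6 − 0 = 3; torsion from ∂_2 factors > 1: none. So H_1 = Z^3.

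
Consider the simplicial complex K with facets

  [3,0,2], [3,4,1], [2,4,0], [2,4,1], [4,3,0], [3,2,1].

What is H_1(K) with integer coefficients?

Take the total order 0 < 1 < 2 < 3 < 4 on the vertex set. Then K (dimension 2) consists of the simplices:

  0-simplices (5): [0], [1], [2], [3], [4]
  1-simplices (9): [0,2], [0,3], [0,4], [1,2], [1,3], [1,4], [2,3], [2,4], [3,4]
  2-simplices (6): [0,2,3], [0,2,4], [0,3,4], [1,2,3], [1,2,4], [1,3,4]

so the chain groups are C_0 ≅ Z^5, C_1 ≅ Z^9, C_2 ≅ Z^6.

Boundary ∂_1: C_1 → C_0 maps an edge to its endpoints' difference, ∂[p,q] = q − p. For instance
  ∂[3,4] = [4] − [3].
This gives a 5×9 integer matrix of rank 4; reducing to Smith normal form yields diagonal entries (1,1,1,1).

The boundary map ∂_2: C_2 → C_1 acts by ∂[p,q,r] = [q,r] − [p,r] + [p,q]. For instance
  ∂[1,3,4] = [3,4] − [1,4] + [1,3],
  ∂[1,2,3] = [2,3] − [1,3] + [1,2].
This gives a 9×6 integer matrix of rank 5; reducing to Smith normal form yields diagonal entries (1,1,1,1,1).

Reading off H_k = ker ∂_k / im ∂_{k+1}:

  H_1: rank ker ∂_1 − rank ∂_2 = (9 − 4) − 5 = 0, and the invariant factors of ∂_2 are all 1, so H_1 ≅ 0.

H_1 = 0.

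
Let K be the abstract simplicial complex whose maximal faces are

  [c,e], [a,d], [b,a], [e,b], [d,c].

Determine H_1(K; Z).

H_1 = Z.

We work with the vertex ordering a < b < c < d < e. The simplices of K, each written with vertices in increasing order, are:

  0-simplices (5): a, b, c, d, e
  1-simplices (5): ab, ad, be, cd, ce

Hence C_0 ≅ Z^5, C_1 ≅ Z^5.

The boundary map ∂_1: C_1 → C_0 sends each edge [p,q] (with p < q) to q − p. For instance
  ∂ad = d − a.
The resulting 5×5 matrix has rank 4, and its Smith normal form has invariant factors (1,1,1,1).

From H_k ≅ ker(∂_k) / im(∂_{k+1}) we obtain:

  H_1: rank ker ∂_1 − rank ∂_2 = (5 − 4) − 0 = 1, and there is no ∂_2, so H_1 = Z.

(K is a triangulation of the circle S^1.)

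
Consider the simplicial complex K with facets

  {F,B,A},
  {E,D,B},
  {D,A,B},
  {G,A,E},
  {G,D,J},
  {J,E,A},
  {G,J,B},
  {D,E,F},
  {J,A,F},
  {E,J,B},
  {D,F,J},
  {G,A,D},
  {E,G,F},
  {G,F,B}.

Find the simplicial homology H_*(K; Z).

Order the vertices as A < B < D < E < F < G < J. Listing each simplex with vertices in this order, K has dimension 2 with simplices:

  0-simplices (7): A, B, D, E, F, G, J
  1-simplices (21): AB, AD, AE, AF, AG, AJ, BD, BE, BF, BG, BJ, DE, DF, DG, DJ, EF, EG, EJ, FG, FJ, GJ
  2-simplices (14): ABD, ABF, ADG, AEG, AEJ, AFJ, BDE, BEJ, BFG, BGJ, DEF, DFJ, DGJ, EFG

so the chain groups are C_0 ≅ Z^7, C_1 ≅ Z^21, C_2 ≅ Z^14.

∂_1: C_1 → C_0 maps an edge to its endpoints' difference, ∂[p,q] = q − p. For instance
  ∂GJ = J − G.
As a 7×21 matrix over Z this has rank 6, with invariant factors (1,1,1,1,1,1).

Boundary ∂_2: C_2 → C_1 maps a triangle to the signed sum of its edges. For instance
  ∂DEF = EF − DF + DE,
  ∂ADG = DG − AG + AD.
This gives a 21×14 integer matrix of rank 13; reducing to Smith normal form yields diagonal entries (1,1,1,1,1,1,1,1,1,1,1,1,1).

Computing H_k = (kernel of ∂_k) / (image of ∂_{k+1}):

  H_0: rank C_0 − rank ∂_1 = 7 − 6 = 1, and the invariant factors of ∂_1 are all 1, so H_0 = Z.
  H_1: rank ker ∂_1 − rank ∂_2 = (21 − 6) − 13 = 2, and the invariant factors of ∂_2 are all 1, so H_1 = Z^2.
  H_2: rank ker ∂_2 − rank ∂_3 = (14 − 13) − 0 = 1, and there is no ∂_3, so H_2 = Z.

H_0 = Z,  H_1 = Z^2,  H_2 = Z.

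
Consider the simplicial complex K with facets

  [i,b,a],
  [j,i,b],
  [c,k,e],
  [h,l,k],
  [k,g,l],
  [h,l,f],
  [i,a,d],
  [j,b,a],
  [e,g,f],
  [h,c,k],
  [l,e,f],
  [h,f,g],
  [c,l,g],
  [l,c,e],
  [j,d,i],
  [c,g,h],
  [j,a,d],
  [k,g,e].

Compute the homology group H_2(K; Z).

We work with the vertex ordering a < b < c < d < e < f < g < h < i < j < k < l. The simplices of K, each written with vertices in increasing order, are:

  0-simplices (12): a, b, c, d, e, f, g, h, i, j, k, l
  1-simplices (27): ab, ad, ai, aj, bi, bj, ce, cg, ch, ck, cl, di, dj, ef, eg, ek, el, fg, fh, fl, gh, gk, gl, hk, hl, ij, kl
  2-simplices (18): abi, abj, adi, adj, bij, cek, cel, cgh, cgl, chk, dij, efg, efl, egk, fgh, fhl, gkl, hkl

Hence C_0 ≅ Z^12, C_1 ≅ Z^27, C_2 ≅ Z^18.

Boundary ∂_1: C_1 → C_0 sends each edge [p,q] (with p < q) to q − p. For instance
  ∂fg = g − f.
As a 12×27 matrix over Z this has rank 10, with invariant factors (1,1,1,1,1,1,1,1,1,1).

The boundary map ∂_2: C_2 → C_1 acts by ∂[p,q,r] = [q,r] − [p,r] + [p,q]. For instance
  ∂gkl = kl − gl + gk,
  ∂abi = bi − ai + ab.
The resulting 27×18 matrix has rank 17, and its Smith normal form has invariant factors (1,1,1,1,1,1,1,1,1,1,1,1,1,1,1,1,2).

Computing H_k = (kernel of ∂_k) / (image of ∂_{k+1}):

  H_2: rank ker ∂_2 − rank ∂_3 = (18 − 17) − 0 = 1, and there is no ∂_3, so H_2 ≅ Z.

(K is a triangulation of the disjoint union of the 2-sphere S^2 and the real projective plane RP^2.)

H_2 ≅ Z.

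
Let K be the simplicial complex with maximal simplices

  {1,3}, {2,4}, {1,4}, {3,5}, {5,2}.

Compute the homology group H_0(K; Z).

We work with the vertex ordering 1 < 2 < 3 < 4 < 5. The simplices of K, each written with vertices in increasing order, are:

  0-simplices (5): [1], [2], [3], [4], [5]
  1-simplices (5): [1,3], [1,4], [2,4], [2,5], [3,5]

Hence C_0 ≅ Z^5, C_1 ≅ Z^5.

Boundary ∂_1: C_1 → C_0 is given by ∂[p,q] = [q] − [p]. For instance
  ∂[1,4] = [4] − [1].
The resulting 5×5 matrix has rank 4, and its Smith normal form has invariant factors (1,1,1,1).

Computing H_k = (kernel of ∂_k) / (image of ∂_{k+1}):

  H_0: rank C_0 − rank ∂_1 = 5 − 4 = 1, and the invariant factors of ∂_1 are all 1, so H_0 = Z.

H_0 ≅ Z.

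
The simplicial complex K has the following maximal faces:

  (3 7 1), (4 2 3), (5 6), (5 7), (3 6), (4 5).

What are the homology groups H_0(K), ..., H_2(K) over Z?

H_0 ≅ Z,  H_1 ≅ Z^2,  H_2 = 0.

We work with the vertex ordering 1 < 2 < 3 < 4 < 5 < 6 < 7. The simplices of K, each written with vertices in increasing order, are:

  0-simplices (7): [1], [2], [3], [4], [5], [6], [7]
  1-simplices (10): [1,3], [1,7], [2,3], [2,4], [3,4], [3,6], [3,7], [4,5], [5,6], [5,7]
  2-simplices (2): [1,3,7], [2,3,4]

so the chain groups are C_0 ≅ Z^7, C_1 ≅ Z^10, C_2 ≅ Z^2.

∂_1: C_1 → C_0 sends each edge [p,q] (with p < q) to q − p. For instance
  ∂[1,3] = [3] − [1].
The 7×10 boundary matrix has rank 6 and Smith normal form diag(1,1,1,1,1,1).

Boundary ∂_2: C_2 → C_1 sends each 2-simplex [p,q,r] to [q,r] − [p,r] + [p,q]. For instance
  ∂[1,3,7] = [3,7] − [1,7] + [1,3],
  ∂[2,3,4] = [3,4] − [2,4] + [2,3].
This gives a 10×2 integer matrix of rank 2; reducing to Smith normal form yields diagonal entries (1,1).

Now H_k = ker ∂_k / im ∂_{k+1}, so:

  H_0: rank C_0 − rank ∂_1 = 7 − 6 = 1, and the invariant factors of ∂_1 are all 1, so H_0 = Z.
  H_1: rank ker ∂_1 − rank ∂_2 = (10 − 6) − 2 = 2, and the invariant factors of ∂_2 are all 1, so H_1 = Z^2.
  H_2: rank ker ∂_2 − rank ∂_3 = (2 − 2) − 0 = 0, and there is no ∂_3, so H_2 = 0.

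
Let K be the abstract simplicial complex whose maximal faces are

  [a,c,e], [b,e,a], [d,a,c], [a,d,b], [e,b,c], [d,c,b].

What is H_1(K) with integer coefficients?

K has 5 vertices, 9 edges, 6 triangles.
rank ∂_1 = 4, rank ∂_2 = 5 ⇒ b_1 = 9 − 4 − 5 = 0; all invariant factors of ∂_2 are 1 so no torsion. So H_1 ≅ 0.

H_1 = 0.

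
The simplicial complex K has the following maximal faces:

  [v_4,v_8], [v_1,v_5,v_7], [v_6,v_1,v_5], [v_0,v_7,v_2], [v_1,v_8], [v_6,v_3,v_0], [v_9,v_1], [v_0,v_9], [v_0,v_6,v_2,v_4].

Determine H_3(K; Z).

H_3 ≅ 0.

Take the total order v_0 < v_1 < v_2 < v_3 < v_4 < v_5 < v_6 < v_7 < v_8 < v_9 on the vertex set. Then K (dimension 3) consists of the simplices:

  0-simplices (10): [v_0], [v_1], [v_2], [v_3], [v_4], [v_5], [v_6], [v_7], [v_8], [v_9]
  1-simplices (19): (19 of them)
  2-simplices (8): [v_0,v_2,v_4], [v_0,v_2,v_6], [v_0,v_2,v_7], [v_0,v_3,v_6], [v_0,v_4,v_6], [v_1,v_5,v_6], [v_1,v_5,v_7], [v_2,v_4,v_6]
  3-simplices (1): [v_0,v_2,v_4,v_6]

so the chain groups are C_0 ≅ Z^10, C_1 ≅ Z^19, C_2 ≅ Z^8, C_3 ≅ Z^1.

The boundary map ∂_1: C_1 → C_0 sends each edge [p,q] (with p < q) to q − p.
As a 10×19 matrix over Z this has rank 9, with invariant factors (1,1,1,1,1,1,1,1,1).

Boundary ∂_2: C_2 → C_1 acts by ∂[p,q,r] = [q,r] − [p,r] + [p,q]. For instance
  ∂[v_2,v_4,v_6] = [v_4,v_6] − [v_2,v_6] + [v_2,v_4],
  ∂[v_0,v_2,v_4] = [v_2,v_4] − [v_0,v_4] + [v_0,v_2].
As a 19×8 matrix over Z this has rank 7, with invariant factors (1,1,1,1,1,1,1).

∂_3: C_3 → C_2 sends each 3-simplex σ to the alternating sum Σ_i (−1)^i (σ with its i-th vertex removed). For instance
  ∂[v_0,v_2,v_4,v_6] = [v_2,v_4,v_6] − [v_0,v_4,v_6] + [v_0,v_2,v_6] − [v_0,v_2,v_4].
The resulting 8×1 matrix has rank 1, and its Smith normal form has invariant factors (1).

From H_k ≅ ker(∂_k) / im(∂_{k+1}) we obtain:

  H_3: rank ker ∂_3 − rank ∂_4 = (1 − 1) − 0 = 0, and there is no ∂_4, so H_3 = 0.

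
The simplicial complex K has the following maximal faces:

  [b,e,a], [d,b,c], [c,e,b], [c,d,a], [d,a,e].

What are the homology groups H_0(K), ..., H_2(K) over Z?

H_0 = Z,  H_1 = Z,  H_2 = 0.

Take the total order a < b < c < d < e on the vertex set. Then K (dimension 2) consists of the simplices:

  0-simplices (5): a, b, c, d, e
  1-simplices (10): ab, ac, ad, ae, bc, bd, be, cd, ce, de
  2-simplices (5): abe, acd, ade, bcd, bce

giving chain groups C_0 ≅ Z^5, C_1 ≅ Z^10, C_2 ≅ Z^5.

The boundary map ∂_1: C_1 → C_0 is given by ∂[p,q] = [q] − [p]. For instance
  ∂bd = d − b.
The resulting 5×10 matrix has rank 4, and its Smith normal form has invariant factors (1,1,1,1).

The boundary map ∂_2: C_2 → C_1 sends each 2-simplex [p,q,r] to [q,r] − [p,r] + [p,q]. For instance
  ∂bcd = cd − bd + bc,
  ∂bce = ce − be + bc.
As a 10×5 matrix over Z this has rank 5, with invariant factors (1,1,1,1,1).

Computing H_k = (kernel of ∂_k) / (image of ∂_{k+1}):

  H_0: rank C_0 − rank ∂_1 = 5 − 4 = 1, and the invariant factors of ∂_1 are all 1, so H_0 ≅ Z.
  H_1: rank ker ∂_1 − rank ∂_2 = (10 − 4) − 5 = 1, and the invariant factors of ∂_2 are all 1, so H_1 ≅ Z.
  H_2: rank ker ∂_2 − rank ∂_3 = (5 − 5) − 0 = 0, and there is no ∂_3, so H_2 ≅ 0.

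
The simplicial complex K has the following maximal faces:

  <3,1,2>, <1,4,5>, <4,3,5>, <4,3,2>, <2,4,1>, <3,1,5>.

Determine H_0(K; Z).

H_0 = Z.

Fix the vertex order 1 < 2 < 3 < 4 < 5 and write every simplex with vertices in increasing order. Then dim K = 2 and the simplices of K are:

  0-simplices (5): [1], [2], [3], [4], [5]
  1-simplices (9): [1,2], [1,3], [1,4], [1,5], [2,3], [2,4], [3,4], [3,5], [4,5]
  2-simplices (6): [1,2,3], [1,2,4], [1,3,5], [1,4,5], [2,3,4], [3,4,5]

so the chain groups are C_0 ≅ Z^5, C_1 ≅ Z^9, C_2 ≅ Z^6.

The boundary map ∂_1: C_1 → C_0 is given by ∂[p,q] = [q] − [p].
As a 5×9 matrix over Z this has rank 4, with invariant factors (1,1,1,1).

∂_2: C_2 → C_1 sends each 2-simplex [p,q,r] to [q,r] − [p,r] + [p,q]. For instance
  ∂[1,4,5] = [4,5] − [1,5] + [1,4],
  ∂[3,4,5] = [4,5] − [3,5] + [3,4].
This gives a 9×6 integer matrix of rank 5; reducing to Smith normal form yields diagonal entries (1,1,1,1,1).

From H_k ≅ ker(∂_k) / im(∂_{k+1}) we obtain:

  H_0: rank C_0 − rank ∂_1 = 5 − 4 = 1, and the invariant factors of ∂_1 are all 1, so H_0 = Z.

(K is a triangulation of the 2-sphere S^2.)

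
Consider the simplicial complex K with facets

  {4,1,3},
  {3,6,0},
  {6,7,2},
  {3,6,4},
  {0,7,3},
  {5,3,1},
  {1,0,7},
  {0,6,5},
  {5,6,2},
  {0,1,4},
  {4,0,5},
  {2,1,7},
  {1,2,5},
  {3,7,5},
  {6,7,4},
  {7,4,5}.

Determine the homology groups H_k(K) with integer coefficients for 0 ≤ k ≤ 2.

K has 8 vertices, 24 edges, 16 triangles.
rank ∂_0 = 0, rank ∂_1 = 7 ⇒ b_0 = 8 − 0 − 7 = 1; all invariant factors of ∂_1 are 1 so no torsion. So H_0 = Z.
rank ∂_1 = 7, rank ∂_2 = 15 ⇒ b_1 = 24 − 7 − 15 = 2; all invariant factors of ∂_2 are 1 so no torsion. So H_1 = Z^2.
rank ∂_2 = 15, rank ∂_3 = 0 ⇒ b_2 = 16 − 15 − 0 = 1. So H_2 = Z.

H_0 = Z,  H_1 = Z^2,  H_2 = Z.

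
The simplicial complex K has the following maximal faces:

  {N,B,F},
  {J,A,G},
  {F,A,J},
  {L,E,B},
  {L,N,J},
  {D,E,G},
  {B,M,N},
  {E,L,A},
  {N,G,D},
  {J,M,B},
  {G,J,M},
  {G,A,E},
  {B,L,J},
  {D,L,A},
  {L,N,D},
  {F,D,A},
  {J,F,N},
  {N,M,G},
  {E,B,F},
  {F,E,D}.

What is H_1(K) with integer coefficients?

H_1 ≅ Z ⊕ Z/2.

Take the total order A < B < D < E < F < G < J < L < M < N on the vertex set. Then K (dimension 2) consists of the simplices:

  0-simplices (10): A, B, D, E, F, G, J, L, M, N
  1-simplices (30): AD, AE, AF, AG, AJ, AL, BE, BF, BJ, BL, BM, BN, DE, DF, DG, DL, DN, EF, EG, EL, FJ, FN, GJ, GM, GN, JL, JM, JN, LN, MN
  2-simplices (20): ADF, ADL, AEG, AEL, AFJ, AGJ, BEF, BEL, BFN, BJL, BJM, BMN, DEF, DEG, DGN, DLN, FJN, GJM, GMN, JLN

Hence C_0 ≅ Z^10, C_1 ≅ Z^30, C_2 ≅ Z^20.

Boundary ∂_1: C_1 → C_0 sends each edge [p,q] (with p < q) to q − p. For instance
  ∂BN = N − B.
The resulting 10×30 matrix has rank 9, and its Smith normal form has invariant factors (1,1,1,1,1,1,1,1,1).

Boundary ∂_2: C_2 → C_1 acts by ∂[p,q,r] = [q,r] − [p,r] + [p,q]. For instance
  ∂BEL = EL − BL + BE,
  ∂FJN = JN − FN + FJ.
The 30×20 boundary matrix has rank 20 and Smith normal form diag(1,1,1,1,1,1,1,1,1,1,1,1,1,1,1,1,1,1,1,2).

Now H_k = ker ∂_k / im ∂_{k+1}, so:

  H_1: rank ker ∂_1 − rank ∂_2 = (30 − 9) − 20 = 1, and ∂_2 has invariant factor 2 > 1, so H_1 ≅ Z ⊕ Z/2.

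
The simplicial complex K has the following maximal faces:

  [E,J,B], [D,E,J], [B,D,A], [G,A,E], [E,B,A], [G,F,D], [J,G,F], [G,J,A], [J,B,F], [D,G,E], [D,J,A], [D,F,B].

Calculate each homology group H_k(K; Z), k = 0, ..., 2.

Take the total order A < B < D < E < F < G < J on the vertex set. Then K (dimension 2) consists of the simplices:

  0-simplices (7): A, B, D, E, F, G, J
  1-simplices (18): AB, AD, AE, AG, AJ, BD, BE, BF, BJ, DE, DF, DG, DJ, EG, EJ, FG, FJ, GJ
  2-simplices (12): ABD, ABE, ADJ, AEG, AGJ, BDF, BEJ, BFJ, DEG, DEJ, DFG, FGJ

giving chain groups C_0 ≅ Z^7, C_1 ≅ Z^18, C_2 ≅ Z^12.

Boundary ∂_1: C_1 → C_0 is given by ∂[p,q] = [q] − [p].
The resulting 7×18 matrix has rank 6, and its Smith normal form has invariant factors (1,1,1,1,1,1).

Boundary ∂_2: C_2 → C_1 sends each 2-simplex [p,q,r] to [q,r] − [p,r] + [p,q]. For instance
  ∂AEG = EG − AG + AE,
  ∂BFJ = FJ − BJ + BF.
This gives a 18×12 integer matrix of rank 12; reducing to Smith normal form yields diagonal entries (1,1,1,1,1,1,1,1,1,1,1,2).

Computing H_k = (kernel of ∂_k) / (image of ∂_{k+1}):

  H_0: rank C_0 − rank ∂_1 = 7 − 6 = 1, and the invariant factors of ∂_1 are all 1, so H_0 ≅ Z.
  H_1: rank ker ∂_1 − rank ∂_2 = (18 − 6) − 12 = 0, and ∂_2 has invariant factor 2 > 1, so H_1 ≅ Z/2.
  H_2: rank ker ∂_2 − rank ∂_3 = (12 − 12) − 0 = 0, and there is no ∂_3, so H_2 ≅ 0.

H_0 = Z,  H_1 = Z/2,  H_2 = 0.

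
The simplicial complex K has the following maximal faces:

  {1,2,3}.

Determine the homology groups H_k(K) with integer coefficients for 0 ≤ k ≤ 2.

K has 3 vertices, 3 edges, 1 triangle.
rank ∂_0 = 0, rank ∂_1 = 2 ⇒ b_0 = 3 − 0 − 2 = 1; all invariant factors of ∂_1 are 1 so no torsion. So H_0 = Z.
rank ∂_1 = 2, rank ∂_2 = 1 ⇒ b_1 = 3 − 2 − 1 = 0; all invariant factors of ∂_2 are 1 so no torsion. So H_1 = 0.
rank ∂_2 = 1, rank ∂_3 = 0 ⇒ b_2 = 1 − 1 − 0 = 0. So H_2 = 0.

H_0 ≅ Z,  H_1 = 0,  H_2 = 0.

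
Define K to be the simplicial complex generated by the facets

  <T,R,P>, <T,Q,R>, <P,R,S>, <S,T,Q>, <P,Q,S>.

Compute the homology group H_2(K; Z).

H_2 ≅ 0.

We work with the vertex ordering P < Q < R < S < T. The simplices of K, each written with vertices in increasing order, are:

  0-simplices (5): P, Q, R, S, T
  1-simplices (10): PQ, PR, PS, PT, QR, QS, QT, RS, RT, ST
  2-simplices (5): PQS, PRS, PRT, QRT, QST

giving chain groups C_0 ≅ Z^5, C_1 ≅ Z^10, C_2 ≅ Z^5.

∂_1: C_1 → C_0 is given by ∂[p,q] = [q] − [p].
The 5×10 boundary matrix has rank 4 and Smith normal form diag(1,1,1,1).

∂_2: C_2 → C_1 acts by ∂[p,q,r] = [q,r] − [p,r] + [p,q]. For instance
  ∂QST = ST − QT + QS,
  ∂QRT = RT − QT + QR.
The resulting 10×5 matrix has rank 5, and its Smith normal form has invariant factors (1,1,1,1,1).

Computing H_k = (kernel of ∂_k) / (image of ∂_{k+1}):

  H_2: rank ker ∂_2 − rank ∂_3 = (5 − 5) − 0 = 0, and there is no ∂_3, so H_2 = 0.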